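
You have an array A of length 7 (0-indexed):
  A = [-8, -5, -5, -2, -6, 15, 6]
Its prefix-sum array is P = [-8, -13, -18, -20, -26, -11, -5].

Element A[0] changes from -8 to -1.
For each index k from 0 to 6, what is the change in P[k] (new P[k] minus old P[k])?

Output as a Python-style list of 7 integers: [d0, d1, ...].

Answer: [7, 7, 7, 7, 7, 7, 7]

Derivation:
Element change: A[0] -8 -> -1, delta = 7
For k < 0: P[k] unchanged, delta_P[k] = 0
For k >= 0: P[k] shifts by exactly 7
Delta array: [7, 7, 7, 7, 7, 7, 7]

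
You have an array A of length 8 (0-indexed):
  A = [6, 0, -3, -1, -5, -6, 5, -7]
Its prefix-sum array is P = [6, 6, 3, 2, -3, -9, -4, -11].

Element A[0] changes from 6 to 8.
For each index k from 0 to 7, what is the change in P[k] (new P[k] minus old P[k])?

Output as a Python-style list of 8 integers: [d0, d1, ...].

Element change: A[0] 6 -> 8, delta = 2
For k < 0: P[k] unchanged, delta_P[k] = 0
For k >= 0: P[k] shifts by exactly 2
Delta array: [2, 2, 2, 2, 2, 2, 2, 2]

Answer: [2, 2, 2, 2, 2, 2, 2, 2]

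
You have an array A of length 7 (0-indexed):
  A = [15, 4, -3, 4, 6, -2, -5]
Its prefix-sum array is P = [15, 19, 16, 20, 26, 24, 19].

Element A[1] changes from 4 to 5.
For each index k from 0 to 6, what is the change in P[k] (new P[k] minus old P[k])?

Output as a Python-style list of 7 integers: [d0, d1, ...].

Element change: A[1] 4 -> 5, delta = 1
For k < 1: P[k] unchanged, delta_P[k] = 0
For k >= 1: P[k] shifts by exactly 1
Delta array: [0, 1, 1, 1, 1, 1, 1]

Answer: [0, 1, 1, 1, 1, 1, 1]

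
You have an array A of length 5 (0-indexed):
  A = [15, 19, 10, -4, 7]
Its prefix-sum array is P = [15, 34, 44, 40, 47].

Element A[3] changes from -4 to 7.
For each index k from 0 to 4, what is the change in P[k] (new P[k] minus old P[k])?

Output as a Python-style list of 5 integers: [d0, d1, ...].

Element change: A[3] -4 -> 7, delta = 11
For k < 3: P[k] unchanged, delta_P[k] = 0
For k >= 3: P[k] shifts by exactly 11
Delta array: [0, 0, 0, 11, 11]

Answer: [0, 0, 0, 11, 11]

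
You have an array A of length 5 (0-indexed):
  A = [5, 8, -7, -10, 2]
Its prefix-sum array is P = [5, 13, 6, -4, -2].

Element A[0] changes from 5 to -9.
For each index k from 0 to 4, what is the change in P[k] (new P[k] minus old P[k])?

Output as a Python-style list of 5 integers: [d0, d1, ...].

Element change: A[0] 5 -> -9, delta = -14
For k < 0: P[k] unchanged, delta_P[k] = 0
For k >= 0: P[k] shifts by exactly -14
Delta array: [-14, -14, -14, -14, -14]

Answer: [-14, -14, -14, -14, -14]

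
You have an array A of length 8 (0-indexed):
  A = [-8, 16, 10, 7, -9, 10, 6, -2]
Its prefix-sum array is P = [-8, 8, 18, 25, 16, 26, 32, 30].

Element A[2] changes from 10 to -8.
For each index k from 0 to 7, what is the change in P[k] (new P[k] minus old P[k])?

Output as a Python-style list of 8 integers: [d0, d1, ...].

Element change: A[2] 10 -> -8, delta = -18
For k < 2: P[k] unchanged, delta_P[k] = 0
For k >= 2: P[k] shifts by exactly -18
Delta array: [0, 0, -18, -18, -18, -18, -18, -18]

Answer: [0, 0, -18, -18, -18, -18, -18, -18]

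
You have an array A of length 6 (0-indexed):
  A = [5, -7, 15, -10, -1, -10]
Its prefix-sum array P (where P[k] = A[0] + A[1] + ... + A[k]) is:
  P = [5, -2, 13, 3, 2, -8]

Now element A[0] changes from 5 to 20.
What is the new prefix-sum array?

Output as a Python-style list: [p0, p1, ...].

Answer: [20, 13, 28, 18, 17, 7]

Derivation:
Change: A[0] 5 -> 20, delta = 15
P[k] for k < 0: unchanged (A[0] not included)
P[k] for k >= 0: shift by delta = 15
  P[0] = 5 + 15 = 20
  P[1] = -2 + 15 = 13
  P[2] = 13 + 15 = 28
  P[3] = 3 + 15 = 18
  P[4] = 2 + 15 = 17
  P[5] = -8 + 15 = 7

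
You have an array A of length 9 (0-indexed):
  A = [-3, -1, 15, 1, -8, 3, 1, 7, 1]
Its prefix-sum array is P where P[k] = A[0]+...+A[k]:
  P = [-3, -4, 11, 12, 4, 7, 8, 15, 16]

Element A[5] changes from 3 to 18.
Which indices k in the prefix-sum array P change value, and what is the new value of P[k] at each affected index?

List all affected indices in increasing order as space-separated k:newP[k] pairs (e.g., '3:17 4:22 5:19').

Answer: 5:22 6:23 7:30 8:31

Derivation:
P[k] = A[0] + ... + A[k]
P[k] includes A[5] iff k >= 5
Affected indices: 5, 6, ..., 8; delta = 15
  P[5]: 7 + 15 = 22
  P[6]: 8 + 15 = 23
  P[7]: 15 + 15 = 30
  P[8]: 16 + 15 = 31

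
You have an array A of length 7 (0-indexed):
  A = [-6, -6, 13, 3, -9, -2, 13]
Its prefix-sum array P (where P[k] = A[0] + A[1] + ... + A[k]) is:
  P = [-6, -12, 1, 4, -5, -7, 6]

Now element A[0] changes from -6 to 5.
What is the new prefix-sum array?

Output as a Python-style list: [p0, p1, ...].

Answer: [5, -1, 12, 15, 6, 4, 17]

Derivation:
Change: A[0] -6 -> 5, delta = 11
P[k] for k < 0: unchanged (A[0] not included)
P[k] for k >= 0: shift by delta = 11
  P[0] = -6 + 11 = 5
  P[1] = -12 + 11 = -1
  P[2] = 1 + 11 = 12
  P[3] = 4 + 11 = 15
  P[4] = -5 + 11 = 6
  P[5] = -7 + 11 = 4
  P[6] = 6 + 11 = 17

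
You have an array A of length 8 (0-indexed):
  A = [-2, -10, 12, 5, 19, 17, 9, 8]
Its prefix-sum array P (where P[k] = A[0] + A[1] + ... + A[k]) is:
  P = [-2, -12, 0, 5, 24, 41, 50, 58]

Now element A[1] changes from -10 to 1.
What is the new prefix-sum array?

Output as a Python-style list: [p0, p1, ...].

Change: A[1] -10 -> 1, delta = 11
P[k] for k < 1: unchanged (A[1] not included)
P[k] for k >= 1: shift by delta = 11
  P[0] = -2 + 0 = -2
  P[1] = -12 + 11 = -1
  P[2] = 0 + 11 = 11
  P[3] = 5 + 11 = 16
  P[4] = 24 + 11 = 35
  P[5] = 41 + 11 = 52
  P[6] = 50 + 11 = 61
  P[7] = 58 + 11 = 69

Answer: [-2, -1, 11, 16, 35, 52, 61, 69]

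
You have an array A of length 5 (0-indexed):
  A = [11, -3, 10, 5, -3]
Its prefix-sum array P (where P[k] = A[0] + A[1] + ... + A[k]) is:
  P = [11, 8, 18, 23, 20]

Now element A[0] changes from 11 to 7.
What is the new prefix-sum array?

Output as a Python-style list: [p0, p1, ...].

Answer: [7, 4, 14, 19, 16]

Derivation:
Change: A[0] 11 -> 7, delta = -4
P[k] for k < 0: unchanged (A[0] not included)
P[k] for k >= 0: shift by delta = -4
  P[0] = 11 + -4 = 7
  P[1] = 8 + -4 = 4
  P[2] = 18 + -4 = 14
  P[3] = 23 + -4 = 19
  P[4] = 20 + -4 = 16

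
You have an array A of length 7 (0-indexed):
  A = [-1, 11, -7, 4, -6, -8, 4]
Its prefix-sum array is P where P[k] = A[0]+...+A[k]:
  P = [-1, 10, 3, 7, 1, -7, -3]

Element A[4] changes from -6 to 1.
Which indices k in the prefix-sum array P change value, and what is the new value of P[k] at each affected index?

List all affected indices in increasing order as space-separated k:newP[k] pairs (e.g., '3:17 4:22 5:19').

Answer: 4:8 5:0 6:4

Derivation:
P[k] = A[0] + ... + A[k]
P[k] includes A[4] iff k >= 4
Affected indices: 4, 5, ..., 6; delta = 7
  P[4]: 1 + 7 = 8
  P[5]: -7 + 7 = 0
  P[6]: -3 + 7 = 4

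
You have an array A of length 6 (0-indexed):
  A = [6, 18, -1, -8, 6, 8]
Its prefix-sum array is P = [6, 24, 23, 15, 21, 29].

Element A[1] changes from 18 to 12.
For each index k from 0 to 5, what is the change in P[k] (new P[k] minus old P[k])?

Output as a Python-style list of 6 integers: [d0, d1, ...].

Answer: [0, -6, -6, -6, -6, -6]

Derivation:
Element change: A[1] 18 -> 12, delta = -6
For k < 1: P[k] unchanged, delta_P[k] = 0
For k >= 1: P[k] shifts by exactly -6
Delta array: [0, -6, -6, -6, -6, -6]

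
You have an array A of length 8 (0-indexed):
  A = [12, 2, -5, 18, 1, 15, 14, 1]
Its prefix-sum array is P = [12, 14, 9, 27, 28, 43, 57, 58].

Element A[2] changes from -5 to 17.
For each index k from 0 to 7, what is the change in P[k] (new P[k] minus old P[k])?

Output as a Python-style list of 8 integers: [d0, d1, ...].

Answer: [0, 0, 22, 22, 22, 22, 22, 22]

Derivation:
Element change: A[2] -5 -> 17, delta = 22
For k < 2: P[k] unchanged, delta_P[k] = 0
For k >= 2: P[k] shifts by exactly 22
Delta array: [0, 0, 22, 22, 22, 22, 22, 22]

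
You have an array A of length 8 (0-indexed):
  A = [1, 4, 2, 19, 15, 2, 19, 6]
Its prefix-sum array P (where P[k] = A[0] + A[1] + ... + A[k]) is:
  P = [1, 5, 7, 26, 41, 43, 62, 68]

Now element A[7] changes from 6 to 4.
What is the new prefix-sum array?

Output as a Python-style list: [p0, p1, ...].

Answer: [1, 5, 7, 26, 41, 43, 62, 66]

Derivation:
Change: A[7] 6 -> 4, delta = -2
P[k] for k < 7: unchanged (A[7] not included)
P[k] for k >= 7: shift by delta = -2
  P[0] = 1 + 0 = 1
  P[1] = 5 + 0 = 5
  P[2] = 7 + 0 = 7
  P[3] = 26 + 0 = 26
  P[4] = 41 + 0 = 41
  P[5] = 43 + 0 = 43
  P[6] = 62 + 0 = 62
  P[7] = 68 + -2 = 66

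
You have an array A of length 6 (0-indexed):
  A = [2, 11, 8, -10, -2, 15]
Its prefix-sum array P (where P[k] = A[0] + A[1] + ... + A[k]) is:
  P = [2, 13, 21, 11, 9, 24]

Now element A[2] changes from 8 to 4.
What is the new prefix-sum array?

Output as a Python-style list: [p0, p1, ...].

Change: A[2] 8 -> 4, delta = -4
P[k] for k < 2: unchanged (A[2] not included)
P[k] for k >= 2: shift by delta = -4
  P[0] = 2 + 0 = 2
  P[1] = 13 + 0 = 13
  P[2] = 21 + -4 = 17
  P[3] = 11 + -4 = 7
  P[4] = 9 + -4 = 5
  P[5] = 24 + -4 = 20

Answer: [2, 13, 17, 7, 5, 20]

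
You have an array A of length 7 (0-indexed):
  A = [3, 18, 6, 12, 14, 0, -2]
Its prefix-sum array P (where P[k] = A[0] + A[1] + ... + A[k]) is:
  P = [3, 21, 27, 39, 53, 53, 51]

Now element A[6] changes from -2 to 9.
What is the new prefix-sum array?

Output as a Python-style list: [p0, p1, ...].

Change: A[6] -2 -> 9, delta = 11
P[k] for k < 6: unchanged (A[6] not included)
P[k] for k >= 6: shift by delta = 11
  P[0] = 3 + 0 = 3
  P[1] = 21 + 0 = 21
  P[2] = 27 + 0 = 27
  P[3] = 39 + 0 = 39
  P[4] = 53 + 0 = 53
  P[5] = 53 + 0 = 53
  P[6] = 51 + 11 = 62

Answer: [3, 21, 27, 39, 53, 53, 62]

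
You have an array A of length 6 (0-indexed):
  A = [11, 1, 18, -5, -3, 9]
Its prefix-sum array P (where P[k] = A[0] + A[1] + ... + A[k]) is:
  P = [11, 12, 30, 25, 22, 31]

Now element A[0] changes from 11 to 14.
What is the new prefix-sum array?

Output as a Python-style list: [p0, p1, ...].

Change: A[0] 11 -> 14, delta = 3
P[k] for k < 0: unchanged (A[0] not included)
P[k] for k >= 0: shift by delta = 3
  P[0] = 11 + 3 = 14
  P[1] = 12 + 3 = 15
  P[2] = 30 + 3 = 33
  P[3] = 25 + 3 = 28
  P[4] = 22 + 3 = 25
  P[5] = 31 + 3 = 34

Answer: [14, 15, 33, 28, 25, 34]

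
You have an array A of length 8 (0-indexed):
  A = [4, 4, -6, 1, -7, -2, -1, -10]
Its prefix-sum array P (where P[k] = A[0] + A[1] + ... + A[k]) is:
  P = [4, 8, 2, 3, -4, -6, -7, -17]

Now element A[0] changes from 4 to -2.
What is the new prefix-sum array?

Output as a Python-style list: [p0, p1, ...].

Answer: [-2, 2, -4, -3, -10, -12, -13, -23]

Derivation:
Change: A[0] 4 -> -2, delta = -6
P[k] for k < 0: unchanged (A[0] not included)
P[k] for k >= 0: shift by delta = -6
  P[0] = 4 + -6 = -2
  P[1] = 8 + -6 = 2
  P[2] = 2 + -6 = -4
  P[3] = 3 + -6 = -3
  P[4] = -4 + -6 = -10
  P[5] = -6 + -6 = -12
  P[6] = -7 + -6 = -13
  P[7] = -17 + -6 = -23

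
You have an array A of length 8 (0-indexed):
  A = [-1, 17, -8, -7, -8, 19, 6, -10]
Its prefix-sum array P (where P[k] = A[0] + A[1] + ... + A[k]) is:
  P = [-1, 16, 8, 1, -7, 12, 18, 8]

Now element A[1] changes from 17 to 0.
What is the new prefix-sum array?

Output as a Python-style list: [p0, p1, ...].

Change: A[1] 17 -> 0, delta = -17
P[k] for k < 1: unchanged (A[1] not included)
P[k] for k >= 1: shift by delta = -17
  P[0] = -1 + 0 = -1
  P[1] = 16 + -17 = -1
  P[2] = 8 + -17 = -9
  P[3] = 1 + -17 = -16
  P[4] = -7 + -17 = -24
  P[5] = 12 + -17 = -5
  P[6] = 18 + -17 = 1
  P[7] = 8 + -17 = -9

Answer: [-1, -1, -9, -16, -24, -5, 1, -9]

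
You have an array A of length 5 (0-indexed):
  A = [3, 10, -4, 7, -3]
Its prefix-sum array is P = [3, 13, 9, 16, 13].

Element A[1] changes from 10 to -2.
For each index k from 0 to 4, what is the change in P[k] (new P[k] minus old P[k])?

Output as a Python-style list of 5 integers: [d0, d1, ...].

Element change: A[1] 10 -> -2, delta = -12
For k < 1: P[k] unchanged, delta_P[k] = 0
For k >= 1: P[k] shifts by exactly -12
Delta array: [0, -12, -12, -12, -12]

Answer: [0, -12, -12, -12, -12]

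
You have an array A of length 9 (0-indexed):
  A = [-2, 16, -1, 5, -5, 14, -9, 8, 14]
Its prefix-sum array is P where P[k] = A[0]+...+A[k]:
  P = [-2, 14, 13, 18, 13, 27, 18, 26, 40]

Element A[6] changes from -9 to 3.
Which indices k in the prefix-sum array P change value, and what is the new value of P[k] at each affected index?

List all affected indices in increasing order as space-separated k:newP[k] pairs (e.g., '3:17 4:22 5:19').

P[k] = A[0] + ... + A[k]
P[k] includes A[6] iff k >= 6
Affected indices: 6, 7, ..., 8; delta = 12
  P[6]: 18 + 12 = 30
  P[7]: 26 + 12 = 38
  P[8]: 40 + 12 = 52

Answer: 6:30 7:38 8:52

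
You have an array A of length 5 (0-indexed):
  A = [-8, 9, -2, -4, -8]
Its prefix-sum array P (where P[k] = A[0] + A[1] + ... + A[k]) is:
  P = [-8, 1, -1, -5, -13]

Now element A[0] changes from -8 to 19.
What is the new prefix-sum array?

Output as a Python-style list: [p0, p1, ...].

Answer: [19, 28, 26, 22, 14]

Derivation:
Change: A[0] -8 -> 19, delta = 27
P[k] for k < 0: unchanged (A[0] not included)
P[k] for k >= 0: shift by delta = 27
  P[0] = -8 + 27 = 19
  P[1] = 1 + 27 = 28
  P[2] = -1 + 27 = 26
  P[3] = -5 + 27 = 22
  P[4] = -13 + 27 = 14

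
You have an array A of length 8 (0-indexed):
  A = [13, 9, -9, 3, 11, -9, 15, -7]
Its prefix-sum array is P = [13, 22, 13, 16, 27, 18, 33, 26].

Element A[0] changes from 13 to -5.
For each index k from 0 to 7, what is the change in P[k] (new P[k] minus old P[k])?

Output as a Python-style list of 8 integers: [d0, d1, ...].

Answer: [-18, -18, -18, -18, -18, -18, -18, -18]

Derivation:
Element change: A[0] 13 -> -5, delta = -18
For k < 0: P[k] unchanged, delta_P[k] = 0
For k >= 0: P[k] shifts by exactly -18
Delta array: [-18, -18, -18, -18, -18, -18, -18, -18]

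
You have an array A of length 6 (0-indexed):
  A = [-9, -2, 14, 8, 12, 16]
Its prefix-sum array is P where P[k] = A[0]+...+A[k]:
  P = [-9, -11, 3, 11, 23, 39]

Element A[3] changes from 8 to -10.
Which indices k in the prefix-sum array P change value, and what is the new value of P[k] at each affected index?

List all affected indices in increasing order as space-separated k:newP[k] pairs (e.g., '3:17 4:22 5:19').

P[k] = A[0] + ... + A[k]
P[k] includes A[3] iff k >= 3
Affected indices: 3, 4, ..., 5; delta = -18
  P[3]: 11 + -18 = -7
  P[4]: 23 + -18 = 5
  P[5]: 39 + -18 = 21

Answer: 3:-7 4:5 5:21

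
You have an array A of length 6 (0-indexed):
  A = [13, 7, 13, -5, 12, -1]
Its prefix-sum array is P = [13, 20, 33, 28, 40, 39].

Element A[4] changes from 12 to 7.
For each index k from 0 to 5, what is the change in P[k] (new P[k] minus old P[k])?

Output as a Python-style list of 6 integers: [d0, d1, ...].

Answer: [0, 0, 0, 0, -5, -5]

Derivation:
Element change: A[4] 12 -> 7, delta = -5
For k < 4: P[k] unchanged, delta_P[k] = 0
For k >= 4: P[k] shifts by exactly -5
Delta array: [0, 0, 0, 0, -5, -5]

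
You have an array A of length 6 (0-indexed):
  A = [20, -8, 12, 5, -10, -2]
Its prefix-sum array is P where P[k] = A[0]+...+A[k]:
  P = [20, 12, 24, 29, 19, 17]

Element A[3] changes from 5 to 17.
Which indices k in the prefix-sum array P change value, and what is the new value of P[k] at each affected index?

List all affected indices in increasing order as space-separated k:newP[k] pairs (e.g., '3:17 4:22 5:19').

P[k] = A[0] + ... + A[k]
P[k] includes A[3] iff k >= 3
Affected indices: 3, 4, ..., 5; delta = 12
  P[3]: 29 + 12 = 41
  P[4]: 19 + 12 = 31
  P[5]: 17 + 12 = 29

Answer: 3:41 4:31 5:29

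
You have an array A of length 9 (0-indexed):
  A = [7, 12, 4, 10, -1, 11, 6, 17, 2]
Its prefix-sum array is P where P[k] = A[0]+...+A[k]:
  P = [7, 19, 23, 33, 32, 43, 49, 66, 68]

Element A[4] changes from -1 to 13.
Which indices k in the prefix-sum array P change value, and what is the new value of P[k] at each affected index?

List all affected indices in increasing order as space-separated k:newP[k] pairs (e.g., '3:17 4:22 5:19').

Answer: 4:46 5:57 6:63 7:80 8:82

Derivation:
P[k] = A[0] + ... + A[k]
P[k] includes A[4] iff k >= 4
Affected indices: 4, 5, ..., 8; delta = 14
  P[4]: 32 + 14 = 46
  P[5]: 43 + 14 = 57
  P[6]: 49 + 14 = 63
  P[7]: 66 + 14 = 80
  P[8]: 68 + 14 = 82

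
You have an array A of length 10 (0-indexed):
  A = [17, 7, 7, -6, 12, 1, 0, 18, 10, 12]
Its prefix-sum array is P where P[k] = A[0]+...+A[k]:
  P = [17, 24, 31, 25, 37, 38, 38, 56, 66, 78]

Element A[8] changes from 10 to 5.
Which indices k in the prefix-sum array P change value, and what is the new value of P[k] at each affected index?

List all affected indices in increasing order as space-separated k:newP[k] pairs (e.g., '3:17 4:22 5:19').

P[k] = A[0] + ... + A[k]
P[k] includes A[8] iff k >= 8
Affected indices: 8, 9, ..., 9; delta = -5
  P[8]: 66 + -5 = 61
  P[9]: 78 + -5 = 73

Answer: 8:61 9:73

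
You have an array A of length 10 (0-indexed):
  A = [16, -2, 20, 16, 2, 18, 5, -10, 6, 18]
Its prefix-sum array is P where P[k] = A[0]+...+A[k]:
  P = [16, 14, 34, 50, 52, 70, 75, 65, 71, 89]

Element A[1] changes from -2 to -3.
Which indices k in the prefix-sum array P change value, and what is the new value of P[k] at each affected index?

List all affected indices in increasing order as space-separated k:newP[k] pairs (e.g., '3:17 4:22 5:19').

P[k] = A[0] + ... + A[k]
P[k] includes A[1] iff k >= 1
Affected indices: 1, 2, ..., 9; delta = -1
  P[1]: 14 + -1 = 13
  P[2]: 34 + -1 = 33
  P[3]: 50 + -1 = 49
  P[4]: 52 + -1 = 51
  P[5]: 70 + -1 = 69
  P[6]: 75 + -1 = 74
  P[7]: 65 + -1 = 64
  P[8]: 71 + -1 = 70
  P[9]: 89 + -1 = 88

Answer: 1:13 2:33 3:49 4:51 5:69 6:74 7:64 8:70 9:88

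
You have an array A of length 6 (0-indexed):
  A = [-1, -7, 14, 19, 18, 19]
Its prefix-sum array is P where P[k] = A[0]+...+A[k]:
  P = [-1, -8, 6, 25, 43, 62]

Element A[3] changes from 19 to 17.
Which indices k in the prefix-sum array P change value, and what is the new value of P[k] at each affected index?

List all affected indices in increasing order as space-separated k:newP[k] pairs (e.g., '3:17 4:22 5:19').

Answer: 3:23 4:41 5:60

Derivation:
P[k] = A[0] + ... + A[k]
P[k] includes A[3] iff k >= 3
Affected indices: 3, 4, ..., 5; delta = -2
  P[3]: 25 + -2 = 23
  P[4]: 43 + -2 = 41
  P[5]: 62 + -2 = 60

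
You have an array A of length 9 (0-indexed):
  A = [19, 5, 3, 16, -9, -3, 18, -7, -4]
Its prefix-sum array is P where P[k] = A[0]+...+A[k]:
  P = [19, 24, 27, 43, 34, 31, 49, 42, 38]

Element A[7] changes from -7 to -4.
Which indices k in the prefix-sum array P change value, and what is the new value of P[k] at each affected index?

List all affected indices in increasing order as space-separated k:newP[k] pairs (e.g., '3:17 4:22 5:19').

Answer: 7:45 8:41

Derivation:
P[k] = A[0] + ... + A[k]
P[k] includes A[7] iff k >= 7
Affected indices: 7, 8, ..., 8; delta = 3
  P[7]: 42 + 3 = 45
  P[8]: 38 + 3 = 41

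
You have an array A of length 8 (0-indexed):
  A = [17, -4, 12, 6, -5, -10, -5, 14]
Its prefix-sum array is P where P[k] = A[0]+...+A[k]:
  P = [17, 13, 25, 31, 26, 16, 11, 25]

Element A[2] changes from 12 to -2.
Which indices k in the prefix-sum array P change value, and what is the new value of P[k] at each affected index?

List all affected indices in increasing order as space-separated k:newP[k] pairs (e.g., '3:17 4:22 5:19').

Answer: 2:11 3:17 4:12 5:2 6:-3 7:11

Derivation:
P[k] = A[0] + ... + A[k]
P[k] includes A[2] iff k >= 2
Affected indices: 2, 3, ..., 7; delta = -14
  P[2]: 25 + -14 = 11
  P[3]: 31 + -14 = 17
  P[4]: 26 + -14 = 12
  P[5]: 16 + -14 = 2
  P[6]: 11 + -14 = -3
  P[7]: 25 + -14 = 11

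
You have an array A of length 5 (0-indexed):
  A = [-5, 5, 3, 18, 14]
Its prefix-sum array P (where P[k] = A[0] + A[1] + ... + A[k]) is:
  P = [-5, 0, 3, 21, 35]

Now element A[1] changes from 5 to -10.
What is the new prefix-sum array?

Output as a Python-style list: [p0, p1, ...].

Answer: [-5, -15, -12, 6, 20]

Derivation:
Change: A[1] 5 -> -10, delta = -15
P[k] for k < 1: unchanged (A[1] not included)
P[k] for k >= 1: shift by delta = -15
  P[0] = -5 + 0 = -5
  P[1] = 0 + -15 = -15
  P[2] = 3 + -15 = -12
  P[3] = 21 + -15 = 6
  P[4] = 35 + -15 = 20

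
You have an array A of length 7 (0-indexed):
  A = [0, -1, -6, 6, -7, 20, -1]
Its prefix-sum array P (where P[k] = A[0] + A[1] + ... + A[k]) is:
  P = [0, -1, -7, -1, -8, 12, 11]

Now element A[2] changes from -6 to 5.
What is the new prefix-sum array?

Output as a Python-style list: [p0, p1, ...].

Change: A[2] -6 -> 5, delta = 11
P[k] for k < 2: unchanged (A[2] not included)
P[k] for k >= 2: shift by delta = 11
  P[0] = 0 + 0 = 0
  P[1] = -1 + 0 = -1
  P[2] = -7 + 11 = 4
  P[3] = -1 + 11 = 10
  P[4] = -8 + 11 = 3
  P[5] = 12 + 11 = 23
  P[6] = 11 + 11 = 22

Answer: [0, -1, 4, 10, 3, 23, 22]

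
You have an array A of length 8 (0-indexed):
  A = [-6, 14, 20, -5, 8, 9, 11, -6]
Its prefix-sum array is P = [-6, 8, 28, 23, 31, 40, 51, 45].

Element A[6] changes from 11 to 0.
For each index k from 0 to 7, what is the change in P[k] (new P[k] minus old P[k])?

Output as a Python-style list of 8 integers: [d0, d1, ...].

Element change: A[6] 11 -> 0, delta = -11
For k < 6: P[k] unchanged, delta_P[k] = 0
For k >= 6: P[k] shifts by exactly -11
Delta array: [0, 0, 0, 0, 0, 0, -11, -11]

Answer: [0, 0, 0, 0, 0, 0, -11, -11]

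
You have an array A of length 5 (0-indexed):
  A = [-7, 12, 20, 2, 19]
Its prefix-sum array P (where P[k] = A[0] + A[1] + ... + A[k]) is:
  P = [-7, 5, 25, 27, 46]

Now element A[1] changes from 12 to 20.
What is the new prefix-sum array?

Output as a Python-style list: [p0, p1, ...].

Answer: [-7, 13, 33, 35, 54]

Derivation:
Change: A[1] 12 -> 20, delta = 8
P[k] for k < 1: unchanged (A[1] not included)
P[k] for k >= 1: shift by delta = 8
  P[0] = -7 + 0 = -7
  P[1] = 5 + 8 = 13
  P[2] = 25 + 8 = 33
  P[3] = 27 + 8 = 35
  P[4] = 46 + 8 = 54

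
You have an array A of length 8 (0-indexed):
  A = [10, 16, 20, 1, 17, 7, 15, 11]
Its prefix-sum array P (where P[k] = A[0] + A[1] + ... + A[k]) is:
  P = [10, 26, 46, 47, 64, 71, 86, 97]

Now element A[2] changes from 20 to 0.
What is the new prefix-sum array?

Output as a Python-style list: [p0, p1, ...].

Answer: [10, 26, 26, 27, 44, 51, 66, 77]

Derivation:
Change: A[2] 20 -> 0, delta = -20
P[k] for k < 2: unchanged (A[2] not included)
P[k] for k >= 2: shift by delta = -20
  P[0] = 10 + 0 = 10
  P[1] = 26 + 0 = 26
  P[2] = 46 + -20 = 26
  P[3] = 47 + -20 = 27
  P[4] = 64 + -20 = 44
  P[5] = 71 + -20 = 51
  P[6] = 86 + -20 = 66
  P[7] = 97 + -20 = 77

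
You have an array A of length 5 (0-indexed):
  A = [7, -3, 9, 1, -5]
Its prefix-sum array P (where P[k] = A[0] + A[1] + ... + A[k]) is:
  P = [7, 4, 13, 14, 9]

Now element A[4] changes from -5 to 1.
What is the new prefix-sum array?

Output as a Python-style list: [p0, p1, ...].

Change: A[4] -5 -> 1, delta = 6
P[k] for k < 4: unchanged (A[4] not included)
P[k] for k >= 4: shift by delta = 6
  P[0] = 7 + 0 = 7
  P[1] = 4 + 0 = 4
  P[2] = 13 + 0 = 13
  P[3] = 14 + 0 = 14
  P[4] = 9 + 6 = 15

Answer: [7, 4, 13, 14, 15]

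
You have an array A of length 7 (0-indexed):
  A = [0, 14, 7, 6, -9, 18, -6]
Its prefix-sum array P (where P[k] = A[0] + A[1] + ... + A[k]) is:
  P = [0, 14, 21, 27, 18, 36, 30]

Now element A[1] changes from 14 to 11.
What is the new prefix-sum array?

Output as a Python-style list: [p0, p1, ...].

Change: A[1] 14 -> 11, delta = -3
P[k] for k < 1: unchanged (A[1] not included)
P[k] for k >= 1: shift by delta = -3
  P[0] = 0 + 0 = 0
  P[1] = 14 + -3 = 11
  P[2] = 21 + -3 = 18
  P[3] = 27 + -3 = 24
  P[4] = 18 + -3 = 15
  P[5] = 36 + -3 = 33
  P[6] = 30 + -3 = 27

Answer: [0, 11, 18, 24, 15, 33, 27]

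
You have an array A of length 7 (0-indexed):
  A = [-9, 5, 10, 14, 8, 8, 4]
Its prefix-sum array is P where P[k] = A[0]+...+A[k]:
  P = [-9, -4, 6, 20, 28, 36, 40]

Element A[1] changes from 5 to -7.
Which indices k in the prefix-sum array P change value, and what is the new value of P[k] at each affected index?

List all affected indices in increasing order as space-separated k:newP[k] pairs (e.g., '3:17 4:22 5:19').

Answer: 1:-16 2:-6 3:8 4:16 5:24 6:28

Derivation:
P[k] = A[0] + ... + A[k]
P[k] includes A[1] iff k >= 1
Affected indices: 1, 2, ..., 6; delta = -12
  P[1]: -4 + -12 = -16
  P[2]: 6 + -12 = -6
  P[3]: 20 + -12 = 8
  P[4]: 28 + -12 = 16
  P[5]: 36 + -12 = 24
  P[6]: 40 + -12 = 28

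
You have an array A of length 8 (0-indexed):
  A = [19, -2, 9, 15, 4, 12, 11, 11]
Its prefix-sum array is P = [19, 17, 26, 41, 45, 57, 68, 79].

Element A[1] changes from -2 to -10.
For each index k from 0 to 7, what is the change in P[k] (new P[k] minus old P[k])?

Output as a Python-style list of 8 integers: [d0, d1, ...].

Answer: [0, -8, -8, -8, -8, -8, -8, -8]

Derivation:
Element change: A[1] -2 -> -10, delta = -8
For k < 1: P[k] unchanged, delta_P[k] = 0
For k >= 1: P[k] shifts by exactly -8
Delta array: [0, -8, -8, -8, -8, -8, -8, -8]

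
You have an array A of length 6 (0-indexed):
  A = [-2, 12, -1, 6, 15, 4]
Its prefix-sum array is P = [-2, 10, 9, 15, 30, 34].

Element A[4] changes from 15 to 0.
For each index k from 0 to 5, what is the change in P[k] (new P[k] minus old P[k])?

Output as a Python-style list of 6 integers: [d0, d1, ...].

Element change: A[4] 15 -> 0, delta = -15
For k < 4: P[k] unchanged, delta_P[k] = 0
For k >= 4: P[k] shifts by exactly -15
Delta array: [0, 0, 0, 0, -15, -15]

Answer: [0, 0, 0, 0, -15, -15]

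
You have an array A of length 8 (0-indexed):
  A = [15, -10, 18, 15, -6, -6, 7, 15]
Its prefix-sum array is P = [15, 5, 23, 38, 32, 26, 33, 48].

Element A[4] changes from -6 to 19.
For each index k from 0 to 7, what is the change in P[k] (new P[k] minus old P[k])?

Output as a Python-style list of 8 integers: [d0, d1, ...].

Answer: [0, 0, 0, 0, 25, 25, 25, 25]

Derivation:
Element change: A[4] -6 -> 19, delta = 25
For k < 4: P[k] unchanged, delta_P[k] = 0
For k >= 4: P[k] shifts by exactly 25
Delta array: [0, 0, 0, 0, 25, 25, 25, 25]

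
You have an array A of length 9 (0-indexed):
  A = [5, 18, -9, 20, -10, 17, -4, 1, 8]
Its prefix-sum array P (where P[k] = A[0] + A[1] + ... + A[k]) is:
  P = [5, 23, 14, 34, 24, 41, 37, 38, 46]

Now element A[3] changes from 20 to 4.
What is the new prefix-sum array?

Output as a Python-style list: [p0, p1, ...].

Change: A[3] 20 -> 4, delta = -16
P[k] for k < 3: unchanged (A[3] not included)
P[k] for k >= 3: shift by delta = -16
  P[0] = 5 + 0 = 5
  P[1] = 23 + 0 = 23
  P[2] = 14 + 0 = 14
  P[3] = 34 + -16 = 18
  P[4] = 24 + -16 = 8
  P[5] = 41 + -16 = 25
  P[6] = 37 + -16 = 21
  P[7] = 38 + -16 = 22
  P[8] = 46 + -16 = 30

Answer: [5, 23, 14, 18, 8, 25, 21, 22, 30]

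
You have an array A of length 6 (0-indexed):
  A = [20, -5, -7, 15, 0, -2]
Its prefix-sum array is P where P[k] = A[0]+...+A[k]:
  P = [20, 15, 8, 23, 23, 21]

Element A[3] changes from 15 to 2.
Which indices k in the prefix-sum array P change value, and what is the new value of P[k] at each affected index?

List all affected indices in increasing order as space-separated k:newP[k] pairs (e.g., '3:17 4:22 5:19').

Answer: 3:10 4:10 5:8

Derivation:
P[k] = A[0] + ... + A[k]
P[k] includes A[3] iff k >= 3
Affected indices: 3, 4, ..., 5; delta = -13
  P[3]: 23 + -13 = 10
  P[4]: 23 + -13 = 10
  P[5]: 21 + -13 = 8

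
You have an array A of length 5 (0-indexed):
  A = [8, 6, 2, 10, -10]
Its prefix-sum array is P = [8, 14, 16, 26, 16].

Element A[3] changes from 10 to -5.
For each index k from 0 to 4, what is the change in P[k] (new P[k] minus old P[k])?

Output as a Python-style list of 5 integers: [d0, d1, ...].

Element change: A[3] 10 -> -5, delta = -15
For k < 3: P[k] unchanged, delta_P[k] = 0
For k >= 3: P[k] shifts by exactly -15
Delta array: [0, 0, 0, -15, -15]

Answer: [0, 0, 0, -15, -15]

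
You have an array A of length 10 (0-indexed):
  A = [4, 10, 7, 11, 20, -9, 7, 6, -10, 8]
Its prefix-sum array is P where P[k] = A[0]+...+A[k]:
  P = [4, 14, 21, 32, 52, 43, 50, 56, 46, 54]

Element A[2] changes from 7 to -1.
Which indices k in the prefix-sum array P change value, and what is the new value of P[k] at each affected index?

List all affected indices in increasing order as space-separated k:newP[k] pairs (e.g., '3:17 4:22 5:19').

P[k] = A[0] + ... + A[k]
P[k] includes A[2] iff k >= 2
Affected indices: 2, 3, ..., 9; delta = -8
  P[2]: 21 + -8 = 13
  P[3]: 32 + -8 = 24
  P[4]: 52 + -8 = 44
  P[5]: 43 + -8 = 35
  P[6]: 50 + -8 = 42
  P[7]: 56 + -8 = 48
  P[8]: 46 + -8 = 38
  P[9]: 54 + -8 = 46

Answer: 2:13 3:24 4:44 5:35 6:42 7:48 8:38 9:46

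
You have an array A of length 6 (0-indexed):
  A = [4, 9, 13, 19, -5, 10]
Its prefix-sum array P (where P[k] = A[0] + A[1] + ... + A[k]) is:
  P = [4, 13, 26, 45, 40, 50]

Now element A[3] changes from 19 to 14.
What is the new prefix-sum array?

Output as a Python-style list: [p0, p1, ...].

Answer: [4, 13, 26, 40, 35, 45]

Derivation:
Change: A[3] 19 -> 14, delta = -5
P[k] for k < 3: unchanged (A[3] not included)
P[k] for k >= 3: shift by delta = -5
  P[0] = 4 + 0 = 4
  P[1] = 13 + 0 = 13
  P[2] = 26 + 0 = 26
  P[3] = 45 + -5 = 40
  P[4] = 40 + -5 = 35
  P[5] = 50 + -5 = 45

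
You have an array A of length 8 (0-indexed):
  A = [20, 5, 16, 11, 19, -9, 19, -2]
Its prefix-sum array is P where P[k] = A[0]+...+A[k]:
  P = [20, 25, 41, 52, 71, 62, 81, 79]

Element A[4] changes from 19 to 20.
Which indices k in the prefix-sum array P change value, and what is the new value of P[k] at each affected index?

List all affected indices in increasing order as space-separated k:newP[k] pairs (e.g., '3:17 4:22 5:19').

P[k] = A[0] + ... + A[k]
P[k] includes A[4] iff k >= 4
Affected indices: 4, 5, ..., 7; delta = 1
  P[4]: 71 + 1 = 72
  P[5]: 62 + 1 = 63
  P[6]: 81 + 1 = 82
  P[7]: 79 + 1 = 80

Answer: 4:72 5:63 6:82 7:80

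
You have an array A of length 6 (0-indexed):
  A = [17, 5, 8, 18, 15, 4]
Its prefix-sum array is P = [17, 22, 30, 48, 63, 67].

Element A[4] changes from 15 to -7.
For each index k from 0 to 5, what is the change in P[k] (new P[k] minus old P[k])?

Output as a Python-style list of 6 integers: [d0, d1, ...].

Element change: A[4] 15 -> -7, delta = -22
For k < 4: P[k] unchanged, delta_P[k] = 0
For k >= 4: P[k] shifts by exactly -22
Delta array: [0, 0, 0, 0, -22, -22]

Answer: [0, 0, 0, 0, -22, -22]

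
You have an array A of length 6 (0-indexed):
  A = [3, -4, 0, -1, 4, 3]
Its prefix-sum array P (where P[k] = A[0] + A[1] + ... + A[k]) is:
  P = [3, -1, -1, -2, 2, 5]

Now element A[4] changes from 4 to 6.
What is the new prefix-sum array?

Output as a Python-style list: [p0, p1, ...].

Change: A[4] 4 -> 6, delta = 2
P[k] for k < 4: unchanged (A[4] not included)
P[k] for k >= 4: shift by delta = 2
  P[0] = 3 + 0 = 3
  P[1] = -1 + 0 = -1
  P[2] = -1 + 0 = -1
  P[3] = -2 + 0 = -2
  P[4] = 2 + 2 = 4
  P[5] = 5 + 2 = 7

Answer: [3, -1, -1, -2, 4, 7]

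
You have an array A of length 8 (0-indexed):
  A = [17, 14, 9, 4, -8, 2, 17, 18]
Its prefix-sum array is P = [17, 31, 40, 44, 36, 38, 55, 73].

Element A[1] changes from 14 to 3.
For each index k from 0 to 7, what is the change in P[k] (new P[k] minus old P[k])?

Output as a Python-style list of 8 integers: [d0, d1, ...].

Element change: A[1] 14 -> 3, delta = -11
For k < 1: P[k] unchanged, delta_P[k] = 0
For k >= 1: P[k] shifts by exactly -11
Delta array: [0, -11, -11, -11, -11, -11, -11, -11]

Answer: [0, -11, -11, -11, -11, -11, -11, -11]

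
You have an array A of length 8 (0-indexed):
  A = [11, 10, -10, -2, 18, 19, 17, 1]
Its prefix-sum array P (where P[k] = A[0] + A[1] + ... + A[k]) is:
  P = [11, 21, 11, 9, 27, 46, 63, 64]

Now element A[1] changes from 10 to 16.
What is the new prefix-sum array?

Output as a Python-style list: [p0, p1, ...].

Answer: [11, 27, 17, 15, 33, 52, 69, 70]

Derivation:
Change: A[1] 10 -> 16, delta = 6
P[k] for k < 1: unchanged (A[1] not included)
P[k] for k >= 1: shift by delta = 6
  P[0] = 11 + 0 = 11
  P[1] = 21 + 6 = 27
  P[2] = 11 + 6 = 17
  P[3] = 9 + 6 = 15
  P[4] = 27 + 6 = 33
  P[5] = 46 + 6 = 52
  P[6] = 63 + 6 = 69
  P[7] = 64 + 6 = 70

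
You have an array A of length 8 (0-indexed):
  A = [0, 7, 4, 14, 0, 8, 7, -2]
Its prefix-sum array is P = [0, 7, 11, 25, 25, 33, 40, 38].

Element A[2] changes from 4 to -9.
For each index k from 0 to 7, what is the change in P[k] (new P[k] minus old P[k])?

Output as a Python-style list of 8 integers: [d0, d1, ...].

Element change: A[2] 4 -> -9, delta = -13
For k < 2: P[k] unchanged, delta_P[k] = 0
For k >= 2: P[k] shifts by exactly -13
Delta array: [0, 0, -13, -13, -13, -13, -13, -13]

Answer: [0, 0, -13, -13, -13, -13, -13, -13]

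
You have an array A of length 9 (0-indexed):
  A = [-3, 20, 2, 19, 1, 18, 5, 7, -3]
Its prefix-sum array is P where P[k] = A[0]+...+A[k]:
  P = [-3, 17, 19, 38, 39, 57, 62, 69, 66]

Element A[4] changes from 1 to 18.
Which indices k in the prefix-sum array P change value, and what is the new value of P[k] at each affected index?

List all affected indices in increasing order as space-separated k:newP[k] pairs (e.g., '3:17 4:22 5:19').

Answer: 4:56 5:74 6:79 7:86 8:83

Derivation:
P[k] = A[0] + ... + A[k]
P[k] includes A[4] iff k >= 4
Affected indices: 4, 5, ..., 8; delta = 17
  P[4]: 39 + 17 = 56
  P[5]: 57 + 17 = 74
  P[6]: 62 + 17 = 79
  P[7]: 69 + 17 = 86
  P[8]: 66 + 17 = 83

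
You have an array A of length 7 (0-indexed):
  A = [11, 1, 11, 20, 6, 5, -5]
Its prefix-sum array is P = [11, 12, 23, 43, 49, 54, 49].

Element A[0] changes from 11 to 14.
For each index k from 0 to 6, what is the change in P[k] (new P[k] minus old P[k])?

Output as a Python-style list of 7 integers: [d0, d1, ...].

Element change: A[0] 11 -> 14, delta = 3
For k < 0: P[k] unchanged, delta_P[k] = 0
For k >= 0: P[k] shifts by exactly 3
Delta array: [3, 3, 3, 3, 3, 3, 3]

Answer: [3, 3, 3, 3, 3, 3, 3]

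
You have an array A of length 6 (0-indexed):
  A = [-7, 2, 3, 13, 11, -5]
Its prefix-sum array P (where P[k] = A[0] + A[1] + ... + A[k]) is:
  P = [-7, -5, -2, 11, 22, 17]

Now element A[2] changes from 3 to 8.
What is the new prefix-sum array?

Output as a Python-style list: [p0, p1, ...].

Answer: [-7, -5, 3, 16, 27, 22]

Derivation:
Change: A[2] 3 -> 8, delta = 5
P[k] for k < 2: unchanged (A[2] not included)
P[k] for k >= 2: shift by delta = 5
  P[0] = -7 + 0 = -7
  P[1] = -5 + 0 = -5
  P[2] = -2 + 5 = 3
  P[3] = 11 + 5 = 16
  P[4] = 22 + 5 = 27
  P[5] = 17 + 5 = 22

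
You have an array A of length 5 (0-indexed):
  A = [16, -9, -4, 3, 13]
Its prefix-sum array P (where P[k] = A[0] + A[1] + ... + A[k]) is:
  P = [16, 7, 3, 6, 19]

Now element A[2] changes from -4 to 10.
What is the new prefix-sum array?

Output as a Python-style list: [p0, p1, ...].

Change: A[2] -4 -> 10, delta = 14
P[k] for k < 2: unchanged (A[2] not included)
P[k] for k >= 2: shift by delta = 14
  P[0] = 16 + 0 = 16
  P[1] = 7 + 0 = 7
  P[2] = 3 + 14 = 17
  P[3] = 6 + 14 = 20
  P[4] = 19 + 14 = 33

Answer: [16, 7, 17, 20, 33]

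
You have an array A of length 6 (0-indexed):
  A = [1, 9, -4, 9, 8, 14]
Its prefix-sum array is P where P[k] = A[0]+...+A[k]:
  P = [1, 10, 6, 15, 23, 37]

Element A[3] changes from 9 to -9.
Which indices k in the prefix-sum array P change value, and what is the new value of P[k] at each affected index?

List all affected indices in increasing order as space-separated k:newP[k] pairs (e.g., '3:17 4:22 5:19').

P[k] = A[0] + ... + A[k]
P[k] includes A[3] iff k >= 3
Affected indices: 3, 4, ..., 5; delta = -18
  P[3]: 15 + -18 = -3
  P[4]: 23 + -18 = 5
  P[5]: 37 + -18 = 19

Answer: 3:-3 4:5 5:19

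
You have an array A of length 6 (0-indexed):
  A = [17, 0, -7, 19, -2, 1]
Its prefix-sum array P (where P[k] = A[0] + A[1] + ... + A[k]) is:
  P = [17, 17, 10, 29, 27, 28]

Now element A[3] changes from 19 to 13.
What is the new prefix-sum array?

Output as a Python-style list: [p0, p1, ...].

Change: A[3] 19 -> 13, delta = -6
P[k] for k < 3: unchanged (A[3] not included)
P[k] for k >= 3: shift by delta = -6
  P[0] = 17 + 0 = 17
  P[1] = 17 + 0 = 17
  P[2] = 10 + 0 = 10
  P[3] = 29 + -6 = 23
  P[4] = 27 + -6 = 21
  P[5] = 28 + -6 = 22

Answer: [17, 17, 10, 23, 21, 22]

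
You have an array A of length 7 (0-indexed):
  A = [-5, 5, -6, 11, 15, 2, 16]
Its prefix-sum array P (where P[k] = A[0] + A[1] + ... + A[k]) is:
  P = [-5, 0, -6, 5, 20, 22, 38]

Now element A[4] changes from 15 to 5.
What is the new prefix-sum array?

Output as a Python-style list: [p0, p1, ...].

Change: A[4] 15 -> 5, delta = -10
P[k] for k < 4: unchanged (A[4] not included)
P[k] for k >= 4: shift by delta = -10
  P[0] = -5 + 0 = -5
  P[1] = 0 + 0 = 0
  P[2] = -6 + 0 = -6
  P[3] = 5 + 0 = 5
  P[4] = 20 + -10 = 10
  P[5] = 22 + -10 = 12
  P[6] = 38 + -10 = 28

Answer: [-5, 0, -6, 5, 10, 12, 28]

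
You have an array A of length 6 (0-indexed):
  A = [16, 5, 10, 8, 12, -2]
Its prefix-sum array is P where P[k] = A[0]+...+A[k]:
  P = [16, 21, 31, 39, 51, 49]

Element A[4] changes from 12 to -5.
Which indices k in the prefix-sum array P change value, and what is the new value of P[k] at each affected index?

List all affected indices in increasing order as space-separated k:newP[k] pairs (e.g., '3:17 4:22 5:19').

P[k] = A[0] + ... + A[k]
P[k] includes A[4] iff k >= 4
Affected indices: 4, 5, ..., 5; delta = -17
  P[4]: 51 + -17 = 34
  P[5]: 49 + -17 = 32

Answer: 4:34 5:32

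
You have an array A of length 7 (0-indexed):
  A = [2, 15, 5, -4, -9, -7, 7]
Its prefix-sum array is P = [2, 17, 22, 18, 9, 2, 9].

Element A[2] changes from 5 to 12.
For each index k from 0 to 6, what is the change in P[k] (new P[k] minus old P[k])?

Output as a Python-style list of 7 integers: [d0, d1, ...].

Element change: A[2] 5 -> 12, delta = 7
For k < 2: P[k] unchanged, delta_P[k] = 0
For k >= 2: P[k] shifts by exactly 7
Delta array: [0, 0, 7, 7, 7, 7, 7]

Answer: [0, 0, 7, 7, 7, 7, 7]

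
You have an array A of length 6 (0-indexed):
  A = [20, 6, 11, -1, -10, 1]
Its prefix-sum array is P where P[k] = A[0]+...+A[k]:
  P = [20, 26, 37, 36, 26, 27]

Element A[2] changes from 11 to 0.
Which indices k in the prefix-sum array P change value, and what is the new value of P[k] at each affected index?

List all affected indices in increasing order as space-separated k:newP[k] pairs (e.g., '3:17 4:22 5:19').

P[k] = A[0] + ... + A[k]
P[k] includes A[2] iff k >= 2
Affected indices: 2, 3, ..., 5; delta = -11
  P[2]: 37 + -11 = 26
  P[3]: 36 + -11 = 25
  P[4]: 26 + -11 = 15
  P[5]: 27 + -11 = 16

Answer: 2:26 3:25 4:15 5:16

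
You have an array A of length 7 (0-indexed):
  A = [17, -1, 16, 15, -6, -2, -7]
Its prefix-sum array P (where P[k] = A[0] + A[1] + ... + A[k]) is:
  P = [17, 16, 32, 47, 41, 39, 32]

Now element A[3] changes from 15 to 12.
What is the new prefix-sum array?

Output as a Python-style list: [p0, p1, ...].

Change: A[3] 15 -> 12, delta = -3
P[k] for k < 3: unchanged (A[3] not included)
P[k] for k >= 3: shift by delta = -3
  P[0] = 17 + 0 = 17
  P[1] = 16 + 0 = 16
  P[2] = 32 + 0 = 32
  P[3] = 47 + -3 = 44
  P[4] = 41 + -3 = 38
  P[5] = 39 + -3 = 36
  P[6] = 32 + -3 = 29

Answer: [17, 16, 32, 44, 38, 36, 29]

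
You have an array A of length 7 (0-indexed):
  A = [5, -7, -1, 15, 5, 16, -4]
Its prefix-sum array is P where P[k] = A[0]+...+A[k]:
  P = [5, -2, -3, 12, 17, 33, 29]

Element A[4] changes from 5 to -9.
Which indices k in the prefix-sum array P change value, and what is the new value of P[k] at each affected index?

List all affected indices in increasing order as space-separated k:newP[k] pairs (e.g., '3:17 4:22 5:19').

Answer: 4:3 5:19 6:15

Derivation:
P[k] = A[0] + ... + A[k]
P[k] includes A[4] iff k >= 4
Affected indices: 4, 5, ..., 6; delta = -14
  P[4]: 17 + -14 = 3
  P[5]: 33 + -14 = 19
  P[6]: 29 + -14 = 15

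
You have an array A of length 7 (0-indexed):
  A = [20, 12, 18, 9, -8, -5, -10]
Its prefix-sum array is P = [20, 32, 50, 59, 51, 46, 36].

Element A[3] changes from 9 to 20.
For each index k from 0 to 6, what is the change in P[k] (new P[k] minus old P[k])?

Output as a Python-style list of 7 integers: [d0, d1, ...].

Answer: [0, 0, 0, 11, 11, 11, 11]

Derivation:
Element change: A[3] 9 -> 20, delta = 11
For k < 3: P[k] unchanged, delta_P[k] = 0
For k >= 3: P[k] shifts by exactly 11
Delta array: [0, 0, 0, 11, 11, 11, 11]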